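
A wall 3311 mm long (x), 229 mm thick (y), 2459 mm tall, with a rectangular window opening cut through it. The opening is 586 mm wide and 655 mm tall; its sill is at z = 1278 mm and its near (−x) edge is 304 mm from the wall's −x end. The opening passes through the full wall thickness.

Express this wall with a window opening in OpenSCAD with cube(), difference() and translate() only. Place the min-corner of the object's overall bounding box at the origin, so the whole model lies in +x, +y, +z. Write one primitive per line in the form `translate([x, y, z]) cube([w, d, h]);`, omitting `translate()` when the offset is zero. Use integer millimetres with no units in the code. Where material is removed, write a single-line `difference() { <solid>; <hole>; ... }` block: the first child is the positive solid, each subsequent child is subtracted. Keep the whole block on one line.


difference() { cube([3311, 229, 2459]); translate([304, 0, 1278]) cube([586, 229, 655]); }


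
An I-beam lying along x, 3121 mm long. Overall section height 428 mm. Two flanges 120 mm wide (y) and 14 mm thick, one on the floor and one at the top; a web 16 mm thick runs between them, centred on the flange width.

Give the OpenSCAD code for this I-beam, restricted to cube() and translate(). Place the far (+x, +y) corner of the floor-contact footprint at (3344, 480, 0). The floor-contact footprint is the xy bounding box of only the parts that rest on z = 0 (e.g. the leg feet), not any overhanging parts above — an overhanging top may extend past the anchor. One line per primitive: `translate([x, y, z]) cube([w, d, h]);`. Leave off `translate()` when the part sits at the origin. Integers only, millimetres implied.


translate([223, 360, 0]) cube([3121, 120, 14]);
translate([223, 412, 14]) cube([3121, 16, 400]);
translate([223, 360, 414]) cube([3121, 120, 14]);


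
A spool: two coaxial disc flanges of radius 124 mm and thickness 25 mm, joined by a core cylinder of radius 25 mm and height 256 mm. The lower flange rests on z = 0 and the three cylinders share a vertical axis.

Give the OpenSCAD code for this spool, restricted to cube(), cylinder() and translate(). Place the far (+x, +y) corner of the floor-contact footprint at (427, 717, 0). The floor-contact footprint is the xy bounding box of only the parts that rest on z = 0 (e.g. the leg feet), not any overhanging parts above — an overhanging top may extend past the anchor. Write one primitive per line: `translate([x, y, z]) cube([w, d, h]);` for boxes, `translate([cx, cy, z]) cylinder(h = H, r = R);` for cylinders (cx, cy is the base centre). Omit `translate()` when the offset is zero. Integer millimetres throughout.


translate([303, 593, 0]) cylinder(h = 25, r = 124);
translate([303, 593, 25]) cylinder(h = 256, r = 25);
translate([303, 593, 281]) cylinder(h = 25, r = 124);


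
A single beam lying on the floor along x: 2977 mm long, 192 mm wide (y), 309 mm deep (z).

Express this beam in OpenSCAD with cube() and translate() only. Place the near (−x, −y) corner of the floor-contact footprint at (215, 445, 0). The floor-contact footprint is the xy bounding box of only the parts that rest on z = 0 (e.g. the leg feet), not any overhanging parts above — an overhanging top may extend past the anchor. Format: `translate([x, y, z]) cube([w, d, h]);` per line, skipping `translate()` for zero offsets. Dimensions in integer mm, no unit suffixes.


translate([215, 445, 0]) cube([2977, 192, 309]);


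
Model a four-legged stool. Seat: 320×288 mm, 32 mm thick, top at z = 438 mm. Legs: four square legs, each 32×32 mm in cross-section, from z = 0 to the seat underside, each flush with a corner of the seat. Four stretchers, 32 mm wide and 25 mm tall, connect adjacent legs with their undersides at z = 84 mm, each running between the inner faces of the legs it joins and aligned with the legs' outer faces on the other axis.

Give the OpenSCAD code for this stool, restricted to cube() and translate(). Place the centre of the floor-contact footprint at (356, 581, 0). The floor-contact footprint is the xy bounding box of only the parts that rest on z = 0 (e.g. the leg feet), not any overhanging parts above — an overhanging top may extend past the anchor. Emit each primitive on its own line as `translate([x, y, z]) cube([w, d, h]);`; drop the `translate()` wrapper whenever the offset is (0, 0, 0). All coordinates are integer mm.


translate([196, 437, 406]) cube([320, 288, 32]);
translate([196, 437, 0]) cube([32, 32, 406]);
translate([484, 437, 0]) cube([32, 32, 406]);
translate([196, 693, 0]) cube([32, 32, 406]);
translate([484, 693, 0]) cube([32, 32, 406]);
translate([228, 437, 84]) cube([256, 32, 25]);
translate([228, 693, 84]) cube([256, 32, 25]);
translate([196, 469, 84]) cube([32, 224, 25]);
translate([484, 469, 84]) cube([32, 224, 25]);


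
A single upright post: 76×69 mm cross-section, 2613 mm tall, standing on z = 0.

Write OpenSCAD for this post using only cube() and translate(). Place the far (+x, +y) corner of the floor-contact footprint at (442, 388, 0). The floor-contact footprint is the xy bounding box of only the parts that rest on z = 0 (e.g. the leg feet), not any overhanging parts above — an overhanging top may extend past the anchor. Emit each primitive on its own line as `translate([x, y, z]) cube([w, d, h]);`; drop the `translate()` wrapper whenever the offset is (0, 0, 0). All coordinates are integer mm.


translate([366, 319, 0]) cube([76, 69, 2613]);


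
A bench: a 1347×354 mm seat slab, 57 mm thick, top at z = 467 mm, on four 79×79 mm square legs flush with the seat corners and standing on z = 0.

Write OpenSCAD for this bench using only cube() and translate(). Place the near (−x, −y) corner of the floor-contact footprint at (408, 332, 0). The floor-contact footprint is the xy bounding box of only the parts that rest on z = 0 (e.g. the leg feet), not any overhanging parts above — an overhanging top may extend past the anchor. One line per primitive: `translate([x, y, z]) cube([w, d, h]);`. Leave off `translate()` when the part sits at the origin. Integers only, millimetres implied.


translate([408, 332, 410]) cube([1347, 354, 57]);
translate([408, 332, 0]) cube([79, 79, 410]);
translate([408, 607, 0]) cube([79, 79, 410]);
translate([1676, 332, 0]) cube([79, 79, 410]);
translate([1676, 607, 0]) cube([79, 79, 410]);


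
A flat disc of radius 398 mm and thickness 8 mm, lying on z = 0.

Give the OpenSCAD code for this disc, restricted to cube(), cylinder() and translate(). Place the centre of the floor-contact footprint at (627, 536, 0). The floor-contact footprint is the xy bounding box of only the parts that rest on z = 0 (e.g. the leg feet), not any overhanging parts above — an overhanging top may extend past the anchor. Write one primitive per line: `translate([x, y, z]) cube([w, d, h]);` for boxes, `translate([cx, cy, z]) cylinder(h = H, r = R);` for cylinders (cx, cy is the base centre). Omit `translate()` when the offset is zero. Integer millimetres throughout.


translate([627, 536, 0]) cylinder(h = 8, r = 398);


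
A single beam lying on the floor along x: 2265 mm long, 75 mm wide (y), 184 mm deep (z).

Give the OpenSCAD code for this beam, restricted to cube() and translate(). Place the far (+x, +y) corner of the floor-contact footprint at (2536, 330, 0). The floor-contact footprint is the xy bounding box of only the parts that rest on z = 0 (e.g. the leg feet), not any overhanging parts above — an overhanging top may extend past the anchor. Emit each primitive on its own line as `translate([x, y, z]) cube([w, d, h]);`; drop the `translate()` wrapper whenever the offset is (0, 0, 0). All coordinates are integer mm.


translate([271, 255, 0]) cube([2265, 75, 184]);


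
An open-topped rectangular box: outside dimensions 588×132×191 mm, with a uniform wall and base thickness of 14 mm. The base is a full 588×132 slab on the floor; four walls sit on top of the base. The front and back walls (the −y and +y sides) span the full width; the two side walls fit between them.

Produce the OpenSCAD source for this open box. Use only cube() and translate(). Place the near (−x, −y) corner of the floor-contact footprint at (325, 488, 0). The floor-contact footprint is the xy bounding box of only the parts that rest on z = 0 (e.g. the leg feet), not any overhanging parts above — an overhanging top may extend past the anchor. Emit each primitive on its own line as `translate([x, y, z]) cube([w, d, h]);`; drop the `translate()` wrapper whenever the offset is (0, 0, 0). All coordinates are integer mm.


translate([325, 488, 0]) cube([588, 132, 14]);
translate([325, 488, 14]) cube([588, 14, 177]);
translate([325, 606, 14]) cube([588, 14, 177]);
translate([325, 502, 14]) cube([14, 104, 177]);
translate([899, 502, 14]) cube([14, 104, 177]);


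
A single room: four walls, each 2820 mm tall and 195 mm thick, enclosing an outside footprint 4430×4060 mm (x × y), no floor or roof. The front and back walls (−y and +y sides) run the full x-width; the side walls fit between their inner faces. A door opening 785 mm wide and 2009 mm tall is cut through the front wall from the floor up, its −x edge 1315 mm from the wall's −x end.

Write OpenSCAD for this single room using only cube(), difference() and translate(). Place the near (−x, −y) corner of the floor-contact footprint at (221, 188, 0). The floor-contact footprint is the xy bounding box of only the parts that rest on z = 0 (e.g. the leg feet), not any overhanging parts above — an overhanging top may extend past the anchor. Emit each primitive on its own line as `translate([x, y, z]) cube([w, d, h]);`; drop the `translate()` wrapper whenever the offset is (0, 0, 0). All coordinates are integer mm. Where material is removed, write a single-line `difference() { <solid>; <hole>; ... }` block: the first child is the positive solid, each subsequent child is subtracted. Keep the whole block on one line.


difference() { translate([221, 188, 0]) cube([4430, 195, 2820]); translate([1536, 188, 0]) cube([785, 195, 2009]); }
translate([221, 4053, 0]) cube([4430, 195, 2820]);
translate([221, 383, 0]) cube([195, 3670, 2820]);
translate([4456, 383, 0]) cube([195, 3670, 2820]);


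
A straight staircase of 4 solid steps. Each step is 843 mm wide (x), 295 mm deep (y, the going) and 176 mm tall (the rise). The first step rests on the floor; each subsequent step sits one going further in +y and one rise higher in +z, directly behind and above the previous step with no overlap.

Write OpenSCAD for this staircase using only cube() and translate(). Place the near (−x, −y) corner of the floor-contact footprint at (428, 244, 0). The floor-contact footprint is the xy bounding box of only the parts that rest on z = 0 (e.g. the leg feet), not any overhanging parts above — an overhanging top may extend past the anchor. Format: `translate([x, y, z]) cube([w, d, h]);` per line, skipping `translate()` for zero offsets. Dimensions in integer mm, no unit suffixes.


translate([428, 244, 0]) cube([843, 295, 176]);
translate([428, 539, 176]) cube([843, 295, 176]);
translate([428, 834, 352]) cube([843, 295, 176]);
translate([428, 1129, 528]) cube([843, 295, 176]);


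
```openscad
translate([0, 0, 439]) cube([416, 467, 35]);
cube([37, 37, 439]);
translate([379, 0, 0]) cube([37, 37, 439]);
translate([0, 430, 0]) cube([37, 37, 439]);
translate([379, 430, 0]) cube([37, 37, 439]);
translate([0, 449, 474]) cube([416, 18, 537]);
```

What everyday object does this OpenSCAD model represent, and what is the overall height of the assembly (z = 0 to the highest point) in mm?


A chair. The overall height is 1011 mm.

A slab on four corner posts with a tall panel at the back — a chair. The seat slab sits at z = 439 with thickness 35, and the 537 mm backrest starts at the seat top, so the overall height is 439 + 35 + 537 = 1011 mm.


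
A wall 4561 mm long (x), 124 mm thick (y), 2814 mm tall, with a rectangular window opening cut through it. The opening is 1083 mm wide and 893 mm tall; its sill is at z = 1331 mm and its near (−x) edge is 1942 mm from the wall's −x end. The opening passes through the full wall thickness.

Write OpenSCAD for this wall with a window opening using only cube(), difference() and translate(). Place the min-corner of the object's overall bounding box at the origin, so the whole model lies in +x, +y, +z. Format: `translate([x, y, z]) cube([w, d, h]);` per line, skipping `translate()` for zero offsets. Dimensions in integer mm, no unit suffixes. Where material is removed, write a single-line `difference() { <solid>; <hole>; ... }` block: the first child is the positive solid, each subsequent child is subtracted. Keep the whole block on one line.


difference() { cube([4561, 124, 2814]); translate([1942, 0, 1331]) cube([1083, 124, 893]); }


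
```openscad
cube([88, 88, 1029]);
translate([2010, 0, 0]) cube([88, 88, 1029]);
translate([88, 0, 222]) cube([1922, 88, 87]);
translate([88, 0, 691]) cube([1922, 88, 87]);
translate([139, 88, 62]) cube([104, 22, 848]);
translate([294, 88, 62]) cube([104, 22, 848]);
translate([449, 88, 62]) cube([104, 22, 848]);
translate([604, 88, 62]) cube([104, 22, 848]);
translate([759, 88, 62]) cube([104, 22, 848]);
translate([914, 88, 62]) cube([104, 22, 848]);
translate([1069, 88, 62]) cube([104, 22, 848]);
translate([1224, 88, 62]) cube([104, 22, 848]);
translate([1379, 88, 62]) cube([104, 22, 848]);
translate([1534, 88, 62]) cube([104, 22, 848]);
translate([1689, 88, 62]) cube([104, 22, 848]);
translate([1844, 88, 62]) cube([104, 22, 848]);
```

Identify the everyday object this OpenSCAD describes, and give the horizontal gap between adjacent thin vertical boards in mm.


A fence section. The picket gap is 51 mm.

Two posts, two rails, 12 pickets — a fence section. Span 1922 mm holds 12 pickets of 104 mm with 13 equal gaps: ⌊(1922 − 12·104) / 13⌋ = 51 mm.


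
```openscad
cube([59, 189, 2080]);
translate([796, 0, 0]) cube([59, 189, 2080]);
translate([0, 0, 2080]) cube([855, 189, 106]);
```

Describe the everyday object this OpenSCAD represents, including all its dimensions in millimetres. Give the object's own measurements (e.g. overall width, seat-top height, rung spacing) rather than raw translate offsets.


A door frame. The clear opening is 737 mm wide and 2080 mm high. Two 59 mm wide jambs, 189 mm deep, stand either side of the opening from the floor to the top of the opening. A 106 mm thick head sits across the top of both jambs, spanning the full outside width of the frame.


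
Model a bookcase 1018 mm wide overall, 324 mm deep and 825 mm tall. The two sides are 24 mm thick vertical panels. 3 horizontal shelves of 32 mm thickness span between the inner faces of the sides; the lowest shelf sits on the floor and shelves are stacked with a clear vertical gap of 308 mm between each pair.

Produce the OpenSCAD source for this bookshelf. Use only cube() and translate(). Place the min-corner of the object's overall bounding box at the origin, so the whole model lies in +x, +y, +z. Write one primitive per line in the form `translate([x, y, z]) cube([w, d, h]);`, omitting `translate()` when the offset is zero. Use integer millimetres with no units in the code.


cube([24, 324, 825]);
translate([994, 0, 0]) cube([24, 324, 825]);
translate([24, 0, 0]) cube([970, 324, 32]);
translate([24, 0, 340]) cube([970, 324, 32]);
translate([24, 0, 680]) cube([970, 324, 32]);


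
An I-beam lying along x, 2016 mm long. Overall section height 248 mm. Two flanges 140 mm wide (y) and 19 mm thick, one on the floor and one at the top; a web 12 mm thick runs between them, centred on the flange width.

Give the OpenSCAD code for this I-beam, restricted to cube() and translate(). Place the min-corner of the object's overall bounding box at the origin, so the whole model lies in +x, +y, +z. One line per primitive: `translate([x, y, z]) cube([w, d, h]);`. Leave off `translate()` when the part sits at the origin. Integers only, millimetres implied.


cube([2016, 140, 19]);
translate([0, 64, 19]) cube([2016, 12, 210]);
translate([0, 0, 229]) cube([2016, 140, 19]);


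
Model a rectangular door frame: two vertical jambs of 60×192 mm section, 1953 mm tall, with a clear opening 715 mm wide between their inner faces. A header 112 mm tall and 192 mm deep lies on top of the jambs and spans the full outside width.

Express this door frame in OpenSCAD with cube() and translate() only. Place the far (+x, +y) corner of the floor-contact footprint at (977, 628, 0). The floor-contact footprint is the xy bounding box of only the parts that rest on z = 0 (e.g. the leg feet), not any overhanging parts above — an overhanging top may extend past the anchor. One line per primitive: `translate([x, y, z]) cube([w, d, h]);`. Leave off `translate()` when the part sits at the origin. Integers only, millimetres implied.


translate([142, 436, 0]) cube([60, 192, 1953]);
translate([917, 436, 0]) cube([60, 192, 1953]);
translate([142, 436, 1953]) cube([835, 192, 112]);


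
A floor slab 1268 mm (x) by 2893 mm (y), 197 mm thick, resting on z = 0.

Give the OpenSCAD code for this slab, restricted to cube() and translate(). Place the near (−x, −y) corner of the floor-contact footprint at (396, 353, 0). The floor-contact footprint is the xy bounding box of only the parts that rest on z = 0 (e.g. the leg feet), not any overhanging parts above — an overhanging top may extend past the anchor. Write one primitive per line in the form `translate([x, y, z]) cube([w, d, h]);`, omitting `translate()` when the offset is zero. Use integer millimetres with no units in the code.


translate([396, 353, 0]) cube([1268, 2893, 197]);


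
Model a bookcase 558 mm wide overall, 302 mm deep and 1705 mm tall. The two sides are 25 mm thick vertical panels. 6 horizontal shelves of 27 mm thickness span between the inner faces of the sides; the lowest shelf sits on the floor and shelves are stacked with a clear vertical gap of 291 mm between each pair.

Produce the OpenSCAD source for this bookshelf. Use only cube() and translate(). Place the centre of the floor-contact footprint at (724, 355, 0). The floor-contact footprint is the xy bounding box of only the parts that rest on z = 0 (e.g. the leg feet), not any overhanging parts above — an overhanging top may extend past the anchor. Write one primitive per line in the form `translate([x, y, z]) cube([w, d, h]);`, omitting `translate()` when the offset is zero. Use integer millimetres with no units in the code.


translate([445, 204, 0]) cube([25, 302, 1705]);
translate([978, 204, 0]) cube([25, 302, 1705]);
translate([470, 204, 0]) cube([508, 302, 27]);
translate([470, 204, 318]) cube([508, 302, 27]);
translate([470, 204, 636]) cube([508, 302, 27]);
translate([470, 204, 954]) cube([508, 302, 27]);
translate([470, 204, 1272]) cube([508, 302, 27]);
translate([470, 204, 1590]) cube([508, 302, 27]);


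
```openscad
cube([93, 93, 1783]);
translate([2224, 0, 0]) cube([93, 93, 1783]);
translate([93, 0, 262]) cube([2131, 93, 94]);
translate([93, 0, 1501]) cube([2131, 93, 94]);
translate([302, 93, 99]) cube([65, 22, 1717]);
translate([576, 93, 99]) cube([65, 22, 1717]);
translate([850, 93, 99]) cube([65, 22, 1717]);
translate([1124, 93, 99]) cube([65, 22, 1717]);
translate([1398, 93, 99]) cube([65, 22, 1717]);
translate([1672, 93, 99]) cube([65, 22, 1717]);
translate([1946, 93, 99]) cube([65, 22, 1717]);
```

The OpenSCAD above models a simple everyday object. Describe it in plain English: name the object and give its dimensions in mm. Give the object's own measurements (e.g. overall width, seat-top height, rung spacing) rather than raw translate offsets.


A fence section. Two 93×93 mm posts, 1783 mm tall, stand on the floor with a clear span of 2131 mm between their inner faces. Two horizontal rails of 93×94 mm section span the gap between the posts with their undersides at z = 262 mm and z = 1501 mm, flush with the posts' −y face. 7 pickets, each 65 mm wide, 22 mm thick and 1717 mm tall, are fixed to the +y face of the rails with their bottoms at z = 99 mm, spaced across the span with a 209 mm gap after the −x post and between neighbouring pickets, with 213 mm left before the +x post.


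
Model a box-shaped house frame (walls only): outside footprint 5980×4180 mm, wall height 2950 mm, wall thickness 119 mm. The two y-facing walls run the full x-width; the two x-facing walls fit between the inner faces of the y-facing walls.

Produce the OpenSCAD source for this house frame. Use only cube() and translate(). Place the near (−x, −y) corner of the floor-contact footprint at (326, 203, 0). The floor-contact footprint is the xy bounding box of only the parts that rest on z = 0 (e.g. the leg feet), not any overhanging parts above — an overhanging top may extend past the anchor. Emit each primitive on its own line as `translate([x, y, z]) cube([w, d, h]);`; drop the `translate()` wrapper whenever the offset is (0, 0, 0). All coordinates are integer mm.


translate([326, 203, 0]) cube([5980, 119, 2950]);
translate([326, 4264, 0]) cube([5980, 119, 2950]);
translate([326, 322, 0]) cube([119, 3942, 2950]);
translate([6187, 322, 0]) cube([119, 3942, 2950]);


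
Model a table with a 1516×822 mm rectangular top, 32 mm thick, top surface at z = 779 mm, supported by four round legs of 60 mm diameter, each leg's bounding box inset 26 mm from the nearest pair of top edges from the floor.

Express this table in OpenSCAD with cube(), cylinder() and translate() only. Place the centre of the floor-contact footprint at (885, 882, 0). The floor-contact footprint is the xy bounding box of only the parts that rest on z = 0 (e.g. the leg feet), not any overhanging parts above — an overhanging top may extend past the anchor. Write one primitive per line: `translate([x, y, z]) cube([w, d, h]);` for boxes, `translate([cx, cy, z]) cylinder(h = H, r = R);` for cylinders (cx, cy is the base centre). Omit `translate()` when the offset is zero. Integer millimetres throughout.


// leg_h = 779 - 32 = 747
translate([127, 471, 747]) cube([1516, 822, 32]);
translate([183, 527, 0]) cylinder(h = 747, r = 30);
translate([1587, 527, 0]) cylinder(h = 747, r = 30);
translate([183, 1237, 0]) cylinder(h = 747, r = 30);
translate([1587, 1237, 0]) cylinder(h = 747, r = 30);


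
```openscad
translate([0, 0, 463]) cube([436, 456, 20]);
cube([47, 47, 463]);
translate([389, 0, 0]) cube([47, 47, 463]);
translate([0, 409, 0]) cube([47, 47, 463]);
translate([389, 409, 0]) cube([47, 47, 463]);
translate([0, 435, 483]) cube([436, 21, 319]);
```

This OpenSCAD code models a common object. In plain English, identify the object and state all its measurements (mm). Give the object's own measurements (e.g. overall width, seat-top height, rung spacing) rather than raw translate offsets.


A chair. The seat is a 436×456×20 mm slab with its top at z = 483 mm, on four 47×47 mm corner legs (flush with the seat edges, standing on z = 0). A flat backrest 21 mm thick, 319 mm tall, spans the full seat width and rises from the seat top along its +y edge, rear face flush with the rear of the seat.


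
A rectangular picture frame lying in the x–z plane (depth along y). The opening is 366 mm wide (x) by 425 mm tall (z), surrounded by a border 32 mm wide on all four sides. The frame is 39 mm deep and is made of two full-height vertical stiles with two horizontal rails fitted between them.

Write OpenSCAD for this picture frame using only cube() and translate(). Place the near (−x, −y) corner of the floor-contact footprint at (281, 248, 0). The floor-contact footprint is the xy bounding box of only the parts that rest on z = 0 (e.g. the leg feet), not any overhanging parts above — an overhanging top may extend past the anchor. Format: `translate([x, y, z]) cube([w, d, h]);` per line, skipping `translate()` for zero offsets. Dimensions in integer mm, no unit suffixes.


translate([281, 248, 0]) cube([32, 39, 489]);
translate([679, 248, 0]) cube([32, 39, 489]);
translate([313, 248, 0]) cube([366, 39, 32]);
translate([313, 248, 457]) cube([366, 39, 32]);


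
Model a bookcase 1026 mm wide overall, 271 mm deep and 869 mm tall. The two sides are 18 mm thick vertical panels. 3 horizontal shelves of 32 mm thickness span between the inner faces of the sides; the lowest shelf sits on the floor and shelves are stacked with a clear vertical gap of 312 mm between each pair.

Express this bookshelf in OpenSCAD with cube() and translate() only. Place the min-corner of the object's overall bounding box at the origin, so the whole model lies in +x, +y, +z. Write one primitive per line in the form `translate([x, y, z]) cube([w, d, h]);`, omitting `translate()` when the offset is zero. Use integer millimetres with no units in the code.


cube([18, 271, 869]);
translate([1008, 0, 0]) cube([18, 271, 869]);
translate([18, 0, 0]) cube([990, 271, 32]);
translate([18, 0, 344]) cube([990, 271, 32]);
translate([18, 0, 688]) cube([990, 271, 32]);


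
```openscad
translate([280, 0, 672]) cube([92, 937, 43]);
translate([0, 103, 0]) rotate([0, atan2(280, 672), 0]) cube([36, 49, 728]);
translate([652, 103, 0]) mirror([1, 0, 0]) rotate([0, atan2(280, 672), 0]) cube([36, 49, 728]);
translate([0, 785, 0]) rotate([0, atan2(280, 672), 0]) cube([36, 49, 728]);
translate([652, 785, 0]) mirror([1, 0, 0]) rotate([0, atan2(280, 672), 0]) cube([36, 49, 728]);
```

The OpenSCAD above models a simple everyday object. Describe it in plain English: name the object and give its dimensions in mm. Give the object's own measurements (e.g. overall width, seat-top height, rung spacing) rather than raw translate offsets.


A sawhorse. A 92×937×43 mm beam (x, y, z) sits on two A-frame leg pairs. Each pair is two raked legs of 36×49 mm section (49 mm along y) splaying symmetrically in x. Each leg rises 672 mm vertically over 280 mm of horizontal reach and is 728 mm long along its own axis. Every leg's outer bottom edge rests on the floor and its outer top edge meets a bottom edge of the beam — the left legs (tilting toward +x) meet the beam's −x bottom edge, the right legs (their mirror images, tilting toward −x) meet its +x bottom edge — so the leg tops tuck under the beam, the beam's underside is 672 mm above the floor, and the feet are 652 mm apart outside-to-outside with the beam centred between them. The two leg pairs are set in 103 mm from either end of the beam.


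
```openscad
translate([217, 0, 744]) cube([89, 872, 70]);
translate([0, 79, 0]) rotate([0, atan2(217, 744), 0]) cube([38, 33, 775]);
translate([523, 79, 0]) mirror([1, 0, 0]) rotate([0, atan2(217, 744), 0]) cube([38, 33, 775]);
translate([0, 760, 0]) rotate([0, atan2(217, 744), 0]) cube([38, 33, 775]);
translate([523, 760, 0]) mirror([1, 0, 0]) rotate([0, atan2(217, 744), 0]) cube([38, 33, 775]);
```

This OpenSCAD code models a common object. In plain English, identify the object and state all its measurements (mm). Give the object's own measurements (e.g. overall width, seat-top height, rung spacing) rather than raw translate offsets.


A sawhorse. A 89×872×70 mm beam (x, y, z) sits on two A-frame leg pairs. Each pair is two raked legs of 38×33 mm section (33 mm along y) splaying symmetrically in x. Each leg rises 744 mm vertically over 217 mm of horizontal reach and is 775 mm long along its own axis. Every leg's outer bottom edge rests on the floor and its outer top edge meets a bottom edge of the beam — the left legs (tilting toward +x) meet the beam's −x bottom edge, the right legs (their mirror images, tilting toward −x) meet its +x bottom edge — so the leg tops tuck under the beam, the beam's underside is 744 mm above the floor, and the feet are 523 mm apart outside-to-outside with the beam centred between them. The two leg pairs are set in 79 mm from either end of the beam.


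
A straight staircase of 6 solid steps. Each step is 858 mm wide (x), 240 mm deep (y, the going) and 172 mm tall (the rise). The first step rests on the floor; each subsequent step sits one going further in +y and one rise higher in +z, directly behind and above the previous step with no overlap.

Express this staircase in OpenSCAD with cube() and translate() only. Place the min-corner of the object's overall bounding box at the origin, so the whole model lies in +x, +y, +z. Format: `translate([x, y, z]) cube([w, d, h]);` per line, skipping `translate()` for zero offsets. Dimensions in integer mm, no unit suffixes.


cube([858, 240, 172]);
translate([0, 240, 172]) cube([858, 240, 172]);
translate([0, 480, 344]) cube([858, 240, 172]);
translate([0, 720, 516]) cube([858, 240, 172]);
translate([0, 960, 688]) cube([858, 240, 172]);
translate([0, 1200, 860]) cube([858, 240, 172]);


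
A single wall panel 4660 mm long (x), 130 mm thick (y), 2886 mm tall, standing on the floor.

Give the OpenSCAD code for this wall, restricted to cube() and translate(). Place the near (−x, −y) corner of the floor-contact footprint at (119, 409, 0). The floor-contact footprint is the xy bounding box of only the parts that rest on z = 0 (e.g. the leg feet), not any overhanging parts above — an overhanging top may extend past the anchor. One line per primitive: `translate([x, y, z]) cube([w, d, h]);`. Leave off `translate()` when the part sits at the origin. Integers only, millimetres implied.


translate([119, 409, 0]) cube([4660, 130, 2886]);


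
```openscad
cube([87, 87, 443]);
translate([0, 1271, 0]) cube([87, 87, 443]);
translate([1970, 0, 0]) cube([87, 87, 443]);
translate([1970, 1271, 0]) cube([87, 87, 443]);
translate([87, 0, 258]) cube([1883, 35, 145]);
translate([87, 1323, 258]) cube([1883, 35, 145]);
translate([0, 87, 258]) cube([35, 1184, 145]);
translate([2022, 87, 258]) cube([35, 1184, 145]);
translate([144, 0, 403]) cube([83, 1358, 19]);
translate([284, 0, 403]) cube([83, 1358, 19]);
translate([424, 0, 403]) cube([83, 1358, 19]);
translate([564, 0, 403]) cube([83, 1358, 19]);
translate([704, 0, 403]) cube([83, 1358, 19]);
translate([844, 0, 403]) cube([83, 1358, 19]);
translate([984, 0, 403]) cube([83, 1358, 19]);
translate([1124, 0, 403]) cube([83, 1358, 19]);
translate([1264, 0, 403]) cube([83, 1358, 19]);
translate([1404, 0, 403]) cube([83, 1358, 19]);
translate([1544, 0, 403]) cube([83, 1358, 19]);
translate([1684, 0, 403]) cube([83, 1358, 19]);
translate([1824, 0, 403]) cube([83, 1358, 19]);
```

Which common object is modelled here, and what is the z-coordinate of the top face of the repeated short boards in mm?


A bed frame. The slat-top height is 422 mm.

Four posts, four rails, and a row of slats — a bed frame. Slats sit on the rails at z = 258 + 145 = 403; with slat thickness 19, the top is 422 mm.


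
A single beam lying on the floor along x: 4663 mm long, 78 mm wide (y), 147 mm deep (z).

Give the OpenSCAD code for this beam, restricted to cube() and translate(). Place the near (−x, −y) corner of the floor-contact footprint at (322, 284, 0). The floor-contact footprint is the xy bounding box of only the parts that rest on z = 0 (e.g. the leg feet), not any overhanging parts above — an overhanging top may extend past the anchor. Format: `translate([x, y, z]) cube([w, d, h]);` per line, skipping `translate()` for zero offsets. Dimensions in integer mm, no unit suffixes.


translate([322, 284, 0]) cube([4663, 78, 147]);


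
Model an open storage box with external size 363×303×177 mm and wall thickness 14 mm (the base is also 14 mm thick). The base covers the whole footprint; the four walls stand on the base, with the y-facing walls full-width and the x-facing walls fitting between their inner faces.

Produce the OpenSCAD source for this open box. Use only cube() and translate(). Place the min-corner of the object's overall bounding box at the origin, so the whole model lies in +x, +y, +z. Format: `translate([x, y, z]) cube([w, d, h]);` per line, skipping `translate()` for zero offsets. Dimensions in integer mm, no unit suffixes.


cube([363, 303, 14]);
translate([0, 0, 14]) cube([363, 14, 163]);
translate([0, 289, 14]) cube([363, 14, 163]);
translate([0, 14, 14]) cube([14, 275, 163]);
translate([349, 14, 14]) cube([14, 275, 163]);


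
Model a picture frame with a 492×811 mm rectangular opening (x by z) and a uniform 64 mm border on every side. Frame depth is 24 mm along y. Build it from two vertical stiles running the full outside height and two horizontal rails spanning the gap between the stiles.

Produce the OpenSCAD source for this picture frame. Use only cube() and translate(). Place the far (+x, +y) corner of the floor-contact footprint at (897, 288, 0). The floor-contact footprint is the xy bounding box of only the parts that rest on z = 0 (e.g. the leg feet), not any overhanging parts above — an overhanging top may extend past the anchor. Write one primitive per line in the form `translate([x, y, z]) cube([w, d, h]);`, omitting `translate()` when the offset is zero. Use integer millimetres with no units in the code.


translate([277, 264, 0]) cube([64, 24, 939]);
translate([833, 264, 0]) cube([64, 24, 939]);
translate([341, 264, 0]) cube([492, 24, 64]);
translate([341, 264, 875]) cube([492, 24, 64]);


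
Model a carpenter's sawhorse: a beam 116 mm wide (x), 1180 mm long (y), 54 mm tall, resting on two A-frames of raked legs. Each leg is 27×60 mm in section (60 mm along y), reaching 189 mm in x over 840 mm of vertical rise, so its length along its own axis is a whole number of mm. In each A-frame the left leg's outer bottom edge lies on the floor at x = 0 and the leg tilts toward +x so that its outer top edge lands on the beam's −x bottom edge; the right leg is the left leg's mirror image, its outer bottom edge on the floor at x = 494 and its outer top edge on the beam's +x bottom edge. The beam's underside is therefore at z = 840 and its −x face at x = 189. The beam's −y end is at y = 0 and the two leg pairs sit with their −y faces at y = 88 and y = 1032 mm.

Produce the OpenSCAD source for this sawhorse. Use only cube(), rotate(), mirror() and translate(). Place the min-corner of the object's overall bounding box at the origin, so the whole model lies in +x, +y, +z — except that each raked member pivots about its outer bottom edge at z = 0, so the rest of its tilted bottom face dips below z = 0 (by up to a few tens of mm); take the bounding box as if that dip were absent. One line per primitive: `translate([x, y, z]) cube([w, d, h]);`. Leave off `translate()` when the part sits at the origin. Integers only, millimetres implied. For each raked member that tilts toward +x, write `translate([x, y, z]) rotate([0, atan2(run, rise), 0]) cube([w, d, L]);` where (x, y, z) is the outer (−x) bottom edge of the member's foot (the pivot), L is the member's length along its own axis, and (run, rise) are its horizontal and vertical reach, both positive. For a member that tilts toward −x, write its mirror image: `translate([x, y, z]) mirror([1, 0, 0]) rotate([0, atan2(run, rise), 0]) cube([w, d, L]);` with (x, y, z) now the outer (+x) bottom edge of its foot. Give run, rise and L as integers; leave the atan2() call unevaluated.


// leg length = √(189² + 840²) = 861
// right-leg outer foot x = 2·189 + 116 = 494
// beam min-corner = (189, 0, 840)
translate([189, 0, 840]) cube([116, 1180, 54]);
translate([0, 88, 0]) rotate([0, atan2(189, 840), 0]) cube([27, 60, 861]);
translate([494, 88, 0]) mirror([1, 0, 0]) rotate([0, atan2(189, 840), 0]) cube([27, 60, 861]);
translate([0, 1032, 0]) rotate([0, atan2(189, 840), 0]) cube([27, 60, 861]);
translate([494, 1032, 0]) mirror([1, 0, 0]) rotate([0, atan2(189, 840), 0]) cube([27, 60, 861]);


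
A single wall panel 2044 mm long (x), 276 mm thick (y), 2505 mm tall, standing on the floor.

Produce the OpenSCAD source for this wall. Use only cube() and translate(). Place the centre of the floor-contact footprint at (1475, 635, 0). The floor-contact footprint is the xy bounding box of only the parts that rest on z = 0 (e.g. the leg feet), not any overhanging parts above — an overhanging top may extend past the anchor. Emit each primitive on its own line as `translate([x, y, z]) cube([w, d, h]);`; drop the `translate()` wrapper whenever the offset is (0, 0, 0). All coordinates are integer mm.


translate([453, 497, 0]) cube([2044, 276, 2505]);


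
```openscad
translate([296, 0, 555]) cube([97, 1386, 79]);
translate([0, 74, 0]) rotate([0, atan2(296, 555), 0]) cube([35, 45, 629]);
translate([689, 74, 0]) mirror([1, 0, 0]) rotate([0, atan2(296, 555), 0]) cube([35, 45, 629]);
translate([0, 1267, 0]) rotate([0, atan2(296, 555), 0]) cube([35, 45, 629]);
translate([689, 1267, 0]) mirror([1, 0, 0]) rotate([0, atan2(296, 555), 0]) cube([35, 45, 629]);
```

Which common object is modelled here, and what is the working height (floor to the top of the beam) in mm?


A sawhorse. The overall height is 634 mm.

A beam across two mirrored pairs of raked legs — a sawhorse. The beam's underside is at z = 555 (matching the legs' vertical rise in atan2(296, 555)) and the beam is 79 mm tall, so its top is at 555 + 79 = 634 mm. The raked legs top out at the beam's underside, so that is the highest point.


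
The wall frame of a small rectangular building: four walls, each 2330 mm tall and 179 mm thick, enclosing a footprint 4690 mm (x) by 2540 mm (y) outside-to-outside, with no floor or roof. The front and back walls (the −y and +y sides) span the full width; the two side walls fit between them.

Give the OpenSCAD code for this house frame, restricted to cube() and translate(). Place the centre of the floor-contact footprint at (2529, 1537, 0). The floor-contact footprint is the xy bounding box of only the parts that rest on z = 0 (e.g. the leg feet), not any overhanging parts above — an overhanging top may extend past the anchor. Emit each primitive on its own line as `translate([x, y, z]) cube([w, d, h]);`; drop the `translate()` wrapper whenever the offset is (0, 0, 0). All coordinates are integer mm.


translate([184, 267, 0]) cube([4690, 179, 2330]);
translate([184, 2628, 0]) cube([4690, 179, 2330]);
translate([184, 446, 0]) cube([179, 2182, 2330]);
translate([4695, 446, 0]) cube([179, 2182, 2330]);


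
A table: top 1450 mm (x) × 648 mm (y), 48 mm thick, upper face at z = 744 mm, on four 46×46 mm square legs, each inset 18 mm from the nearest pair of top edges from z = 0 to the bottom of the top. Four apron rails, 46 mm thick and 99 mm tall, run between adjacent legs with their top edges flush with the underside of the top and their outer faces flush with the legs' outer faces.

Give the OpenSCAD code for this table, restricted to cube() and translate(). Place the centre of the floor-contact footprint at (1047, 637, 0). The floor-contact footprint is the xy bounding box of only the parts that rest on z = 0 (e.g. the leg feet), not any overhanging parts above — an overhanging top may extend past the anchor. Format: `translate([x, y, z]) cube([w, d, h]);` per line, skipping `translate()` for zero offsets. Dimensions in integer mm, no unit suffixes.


translate([322, 313, 696]) cube([1450, 648, 48]);
translate([340, 331, 0]) cube([46, 46, 696]);
translate([1708, 331, 0]) cube([46, 46, 696]);
translate([340, 897, 0]) cube([46, 46, 696]);
translate([1708, 897, 0]) cube([46, 46, 696]);
translate([386, 331, 597]) cube([1322, 46, 99]);
translate([386, 897, 597]) cube([1322, 46, 99]);
translate([340, 377, 597]) cube([46, 520, 99]);
translate([1708, 377, 597]) cube([46, 520, 99]);


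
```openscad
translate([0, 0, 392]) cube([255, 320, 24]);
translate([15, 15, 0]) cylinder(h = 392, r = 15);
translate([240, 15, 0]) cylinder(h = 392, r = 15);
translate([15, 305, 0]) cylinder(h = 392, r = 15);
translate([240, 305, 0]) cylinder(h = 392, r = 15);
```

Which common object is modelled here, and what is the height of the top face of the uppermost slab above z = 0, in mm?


A stool. The seat height is 416 mm.

A 255×320×24 slab at z = 392 on four corner cylinders — a stool. The seat top is 392 + 24 = 416 mm.


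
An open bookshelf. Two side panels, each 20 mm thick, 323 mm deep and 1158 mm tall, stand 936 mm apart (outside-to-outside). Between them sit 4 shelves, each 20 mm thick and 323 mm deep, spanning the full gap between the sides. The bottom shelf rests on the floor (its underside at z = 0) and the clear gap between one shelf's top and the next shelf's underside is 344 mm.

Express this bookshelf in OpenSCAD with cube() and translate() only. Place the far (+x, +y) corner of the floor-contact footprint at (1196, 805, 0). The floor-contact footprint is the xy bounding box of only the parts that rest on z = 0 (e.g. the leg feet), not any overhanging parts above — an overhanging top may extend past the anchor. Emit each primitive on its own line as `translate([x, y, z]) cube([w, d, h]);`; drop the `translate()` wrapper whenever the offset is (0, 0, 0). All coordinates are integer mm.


translate([260, 482, 0]) cube([20, 323, 1158]);
translate([1176, 482, 0]) cube([20, 323, 1158]);
translate([280, 482, 0]) cube([896, 323, 20]);
translate([280, 482, 364]) cube([896, 323, 20]);
translate([280, 482, 728]) cube([896, 323, 20]);
translate([280, 482, 1092]) cube([896, 323, 20]);
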